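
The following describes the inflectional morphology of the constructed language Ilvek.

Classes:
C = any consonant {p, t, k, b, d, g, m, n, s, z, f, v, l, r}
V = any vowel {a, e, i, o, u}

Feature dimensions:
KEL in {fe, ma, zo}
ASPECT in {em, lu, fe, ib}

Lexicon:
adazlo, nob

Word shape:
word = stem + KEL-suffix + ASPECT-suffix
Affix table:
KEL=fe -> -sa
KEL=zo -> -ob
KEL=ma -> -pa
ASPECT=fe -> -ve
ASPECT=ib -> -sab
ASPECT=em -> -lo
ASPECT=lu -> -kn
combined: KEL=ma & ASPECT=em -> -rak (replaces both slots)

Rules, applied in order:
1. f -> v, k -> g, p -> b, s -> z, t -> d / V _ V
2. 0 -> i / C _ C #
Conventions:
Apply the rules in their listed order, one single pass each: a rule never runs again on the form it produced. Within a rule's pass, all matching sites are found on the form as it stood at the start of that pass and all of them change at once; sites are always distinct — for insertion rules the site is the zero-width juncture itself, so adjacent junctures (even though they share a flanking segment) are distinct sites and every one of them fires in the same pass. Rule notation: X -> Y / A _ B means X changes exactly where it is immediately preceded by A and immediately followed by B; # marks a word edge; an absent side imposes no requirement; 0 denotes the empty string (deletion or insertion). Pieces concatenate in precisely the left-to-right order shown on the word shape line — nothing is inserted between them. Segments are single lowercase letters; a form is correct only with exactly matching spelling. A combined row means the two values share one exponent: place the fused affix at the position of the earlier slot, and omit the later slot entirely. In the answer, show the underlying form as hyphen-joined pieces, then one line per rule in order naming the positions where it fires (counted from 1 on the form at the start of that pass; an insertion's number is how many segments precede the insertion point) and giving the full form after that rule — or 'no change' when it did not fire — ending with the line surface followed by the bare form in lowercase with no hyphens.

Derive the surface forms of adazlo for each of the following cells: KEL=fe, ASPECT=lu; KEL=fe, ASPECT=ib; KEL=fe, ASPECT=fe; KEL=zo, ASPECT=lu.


cell KEL=fe, ASPECT=lu:
underlying: adazlo-sa-kn
1. f -> v, k -> g, p -> b, s -> z, t -> d / V _ V: fires at position(s) 7: adazlozakn
2. 0 -> i / C _ C #: inserts after position(s) 9: adazlozakin
surface: adazlozakin

cell KEL=fe, ASPECT=ib:
underlying: adazlo-sa-sab
1. f -> v, k -> g, p -> b, s -> z, t -> d / V _ V: fires at position(s) 7, 9: adazlozazab
2. 0 -> i / C _ C #: no change
surface: adazlozazab

cell KEL=fe, ASPECT=fe:
underlying: adazlo-sa-ve
1. f -> v, k -> g, p -> b, s -> z, t -> d / V _ V: fires at position(s) 7: adazlozave
2. 0 -> i / C _ C #: no change
surface: adazlozave

cell KEL=zo, ASPECT=lu:
underlying: adazlo-ob-kn
1. f -> v, k -> g, p -> b, s -> z, t -> d / V _ V: no change
2. 0 -> i / C _ C #: inserts after position(s) 9: adazloobkin
surface: adazloobkin


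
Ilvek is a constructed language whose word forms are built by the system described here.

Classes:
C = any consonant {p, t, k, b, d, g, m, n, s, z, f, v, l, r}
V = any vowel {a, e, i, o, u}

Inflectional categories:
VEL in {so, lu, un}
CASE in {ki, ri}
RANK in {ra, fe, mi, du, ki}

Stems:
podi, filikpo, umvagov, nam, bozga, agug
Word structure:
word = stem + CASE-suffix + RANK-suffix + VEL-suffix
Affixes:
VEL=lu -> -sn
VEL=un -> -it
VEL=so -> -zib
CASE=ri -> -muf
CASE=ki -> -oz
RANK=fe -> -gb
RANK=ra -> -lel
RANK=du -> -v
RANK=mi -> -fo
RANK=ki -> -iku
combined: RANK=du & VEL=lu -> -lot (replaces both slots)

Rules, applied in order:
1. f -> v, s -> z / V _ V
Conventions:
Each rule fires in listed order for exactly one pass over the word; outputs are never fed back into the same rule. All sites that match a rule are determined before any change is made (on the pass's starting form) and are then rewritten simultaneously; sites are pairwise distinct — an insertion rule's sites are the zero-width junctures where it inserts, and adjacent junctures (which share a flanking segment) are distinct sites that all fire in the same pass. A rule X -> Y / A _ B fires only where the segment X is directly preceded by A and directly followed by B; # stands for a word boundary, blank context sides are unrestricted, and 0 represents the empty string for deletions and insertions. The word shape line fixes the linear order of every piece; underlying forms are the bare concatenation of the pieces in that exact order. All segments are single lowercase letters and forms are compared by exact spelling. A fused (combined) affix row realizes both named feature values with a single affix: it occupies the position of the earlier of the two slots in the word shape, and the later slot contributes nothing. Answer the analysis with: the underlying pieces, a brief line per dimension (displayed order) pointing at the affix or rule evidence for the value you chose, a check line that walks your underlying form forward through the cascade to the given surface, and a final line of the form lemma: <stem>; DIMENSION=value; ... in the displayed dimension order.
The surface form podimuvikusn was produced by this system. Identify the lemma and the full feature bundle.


underlying: podi-muf-iku-sn
VEL=lu - signalled by the affix -sn
CASE=ri - signalled by the affix -muf
RANK=ki - signalled by the affix -iku
check: podimufikusn -> podimuvikusn
lemma: podi; VEL=lu; CASE=ri; RANK=ki


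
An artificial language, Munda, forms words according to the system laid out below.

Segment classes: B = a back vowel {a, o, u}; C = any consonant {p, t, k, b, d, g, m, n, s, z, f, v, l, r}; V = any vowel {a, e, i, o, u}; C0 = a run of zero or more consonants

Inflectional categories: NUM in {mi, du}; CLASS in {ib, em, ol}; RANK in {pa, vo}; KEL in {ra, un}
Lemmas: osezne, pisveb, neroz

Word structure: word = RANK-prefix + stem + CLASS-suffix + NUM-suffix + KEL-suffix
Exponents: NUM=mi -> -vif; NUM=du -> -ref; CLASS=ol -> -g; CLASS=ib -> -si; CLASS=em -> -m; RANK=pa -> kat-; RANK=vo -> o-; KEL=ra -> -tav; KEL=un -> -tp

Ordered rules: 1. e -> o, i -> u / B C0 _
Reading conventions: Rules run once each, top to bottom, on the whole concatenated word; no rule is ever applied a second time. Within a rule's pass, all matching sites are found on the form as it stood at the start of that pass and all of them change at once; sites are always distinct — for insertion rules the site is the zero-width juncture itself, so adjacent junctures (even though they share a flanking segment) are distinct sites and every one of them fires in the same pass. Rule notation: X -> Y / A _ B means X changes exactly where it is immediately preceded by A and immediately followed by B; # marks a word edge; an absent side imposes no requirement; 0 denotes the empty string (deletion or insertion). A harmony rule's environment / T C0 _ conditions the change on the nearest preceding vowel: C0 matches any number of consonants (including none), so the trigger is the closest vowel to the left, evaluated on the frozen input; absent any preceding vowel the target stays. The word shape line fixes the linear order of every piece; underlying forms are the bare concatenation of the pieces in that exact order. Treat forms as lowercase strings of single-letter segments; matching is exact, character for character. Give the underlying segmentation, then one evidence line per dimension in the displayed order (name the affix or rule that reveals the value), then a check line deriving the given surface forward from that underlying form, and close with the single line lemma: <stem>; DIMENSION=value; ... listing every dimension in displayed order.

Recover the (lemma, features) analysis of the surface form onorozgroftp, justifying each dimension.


underlying: o-neroz-g-ref-tp
NUM=du - signalled by the affix -ref
CLASS=ol - signalled by the affix -g
RANK=vo - signalled by the affix o-
KEL=un - signalled by the affix -tp
check: onerozgreftp -> onorozgroftp
lemma: neroz; NUM=du; CLASS=ol; RANK=vo; KEL=un


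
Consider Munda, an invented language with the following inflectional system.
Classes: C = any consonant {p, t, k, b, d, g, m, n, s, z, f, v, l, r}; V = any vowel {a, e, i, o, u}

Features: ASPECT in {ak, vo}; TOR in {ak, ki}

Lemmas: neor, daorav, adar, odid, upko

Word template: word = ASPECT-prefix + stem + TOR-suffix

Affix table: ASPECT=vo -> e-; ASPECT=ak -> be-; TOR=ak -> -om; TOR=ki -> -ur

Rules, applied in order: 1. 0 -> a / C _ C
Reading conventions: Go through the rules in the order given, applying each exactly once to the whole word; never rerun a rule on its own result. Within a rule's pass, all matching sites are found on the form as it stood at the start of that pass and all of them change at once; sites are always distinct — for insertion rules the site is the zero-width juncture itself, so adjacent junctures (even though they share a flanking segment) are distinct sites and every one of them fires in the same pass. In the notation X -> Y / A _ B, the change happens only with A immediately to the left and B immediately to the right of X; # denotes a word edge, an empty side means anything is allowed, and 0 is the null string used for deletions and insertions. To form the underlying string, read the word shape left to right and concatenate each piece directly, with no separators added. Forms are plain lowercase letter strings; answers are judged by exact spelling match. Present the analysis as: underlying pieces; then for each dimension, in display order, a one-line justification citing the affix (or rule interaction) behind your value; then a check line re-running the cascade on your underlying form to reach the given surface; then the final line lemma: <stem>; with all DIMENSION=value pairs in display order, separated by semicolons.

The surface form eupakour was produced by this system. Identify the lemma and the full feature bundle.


underlying: e-upko-ur
ASPECT=vo - signalled by the affix e-
TOR=ki - signalled by the affix -ur
check: eupkour -> eupakour
lemma: upko; ASPECT=vo; TOR=ki


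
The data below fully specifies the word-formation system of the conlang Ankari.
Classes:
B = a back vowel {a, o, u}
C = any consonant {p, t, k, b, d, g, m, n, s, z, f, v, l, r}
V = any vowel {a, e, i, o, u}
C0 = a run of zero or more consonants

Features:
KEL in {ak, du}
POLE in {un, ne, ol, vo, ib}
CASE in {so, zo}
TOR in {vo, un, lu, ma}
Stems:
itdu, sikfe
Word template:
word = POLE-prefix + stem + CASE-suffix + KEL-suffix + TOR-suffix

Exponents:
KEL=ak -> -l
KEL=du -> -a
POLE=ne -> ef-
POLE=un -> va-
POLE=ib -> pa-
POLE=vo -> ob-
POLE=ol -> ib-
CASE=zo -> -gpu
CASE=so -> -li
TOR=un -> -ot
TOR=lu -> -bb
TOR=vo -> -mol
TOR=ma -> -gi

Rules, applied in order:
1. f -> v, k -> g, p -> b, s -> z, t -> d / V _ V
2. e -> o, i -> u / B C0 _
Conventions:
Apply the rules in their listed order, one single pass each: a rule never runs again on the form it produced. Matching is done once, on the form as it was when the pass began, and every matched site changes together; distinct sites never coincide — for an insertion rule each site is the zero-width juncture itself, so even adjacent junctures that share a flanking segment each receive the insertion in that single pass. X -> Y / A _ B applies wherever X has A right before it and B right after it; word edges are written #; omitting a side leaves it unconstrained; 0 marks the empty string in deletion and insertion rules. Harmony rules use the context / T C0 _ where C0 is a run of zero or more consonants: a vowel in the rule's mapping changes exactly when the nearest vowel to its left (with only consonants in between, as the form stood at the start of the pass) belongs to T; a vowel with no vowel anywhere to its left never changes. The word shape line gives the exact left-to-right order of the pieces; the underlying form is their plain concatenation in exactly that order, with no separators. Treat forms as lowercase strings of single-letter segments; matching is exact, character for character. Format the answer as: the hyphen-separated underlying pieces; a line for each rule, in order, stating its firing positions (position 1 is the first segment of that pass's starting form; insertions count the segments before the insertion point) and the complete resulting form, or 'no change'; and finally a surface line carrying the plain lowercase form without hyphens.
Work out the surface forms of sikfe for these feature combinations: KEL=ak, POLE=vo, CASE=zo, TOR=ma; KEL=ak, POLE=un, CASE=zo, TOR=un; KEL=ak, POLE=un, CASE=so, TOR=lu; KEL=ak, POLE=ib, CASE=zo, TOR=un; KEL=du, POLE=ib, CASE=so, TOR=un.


cell KEL=ak, POLE=vo, CASE=zo, TOR=ma:
underlying: ob-sikfe-gpu-l-gi
1. f -> v, k -> g, p -> b, s -> z, t -> d / V _ V: no change
2. e -> o, i -> u / B C0 _: fires at position(s) 4, 13: obsukfegpulgu
surface: obsukfegpulgu

cell KEL=ak, POLE=un, CASE=zo, TOR=un:
underlying: va-sikfe-gpu-l-ot
1. f -> v, k -> g, p -> b, s -> z, t -> d / V _ V: fires at position(s) 3: vazikfegpulot
2. e -> o, i -> u / B C0 _: fires at position(s) 4: vazukfegpulot
surface: vazukfegpulot

cell KEL=ak, POLE=un, CASE=so, TOR=lu:
underlying: va-sikfe-li-l-bb
1. f -> v, k -> g, p -> b, s -> z, t -> d / V _ V: fires at position(s) 3: vazikfelilbb
2. e -> o, i -> u / B C0 _: fires at position(s) 4: vazukfelilbb
surface: vazukfelilbb

cell KEL=ak, POLE=ib, CASE=zo, TOR=un:
underlying: pa-sikfe-gpu-l-ot
1. f -> v, k -> g, p -> b, s -> z, t -> d / V _ V: fires at position(s) 3: pazikfegpulot
2. e -> o, i -> u / B C0 _: fires at position(s) 4: pazukfegpulot
surface: pazukfegpulot

cell KEL=du, POLE=ib, CASE=so, TOR=un:
underlying: pa-sikfe-li-a-ot
1. f -> v, k -> g, p -> b, s -> z, t -> d / V _ V: fires at position(s) 3: pazikfeliaot
2. e -> o, i -> u / B C0 _: fires at position(s) 4: pazukfeliaot
surface: pazukfeliaot


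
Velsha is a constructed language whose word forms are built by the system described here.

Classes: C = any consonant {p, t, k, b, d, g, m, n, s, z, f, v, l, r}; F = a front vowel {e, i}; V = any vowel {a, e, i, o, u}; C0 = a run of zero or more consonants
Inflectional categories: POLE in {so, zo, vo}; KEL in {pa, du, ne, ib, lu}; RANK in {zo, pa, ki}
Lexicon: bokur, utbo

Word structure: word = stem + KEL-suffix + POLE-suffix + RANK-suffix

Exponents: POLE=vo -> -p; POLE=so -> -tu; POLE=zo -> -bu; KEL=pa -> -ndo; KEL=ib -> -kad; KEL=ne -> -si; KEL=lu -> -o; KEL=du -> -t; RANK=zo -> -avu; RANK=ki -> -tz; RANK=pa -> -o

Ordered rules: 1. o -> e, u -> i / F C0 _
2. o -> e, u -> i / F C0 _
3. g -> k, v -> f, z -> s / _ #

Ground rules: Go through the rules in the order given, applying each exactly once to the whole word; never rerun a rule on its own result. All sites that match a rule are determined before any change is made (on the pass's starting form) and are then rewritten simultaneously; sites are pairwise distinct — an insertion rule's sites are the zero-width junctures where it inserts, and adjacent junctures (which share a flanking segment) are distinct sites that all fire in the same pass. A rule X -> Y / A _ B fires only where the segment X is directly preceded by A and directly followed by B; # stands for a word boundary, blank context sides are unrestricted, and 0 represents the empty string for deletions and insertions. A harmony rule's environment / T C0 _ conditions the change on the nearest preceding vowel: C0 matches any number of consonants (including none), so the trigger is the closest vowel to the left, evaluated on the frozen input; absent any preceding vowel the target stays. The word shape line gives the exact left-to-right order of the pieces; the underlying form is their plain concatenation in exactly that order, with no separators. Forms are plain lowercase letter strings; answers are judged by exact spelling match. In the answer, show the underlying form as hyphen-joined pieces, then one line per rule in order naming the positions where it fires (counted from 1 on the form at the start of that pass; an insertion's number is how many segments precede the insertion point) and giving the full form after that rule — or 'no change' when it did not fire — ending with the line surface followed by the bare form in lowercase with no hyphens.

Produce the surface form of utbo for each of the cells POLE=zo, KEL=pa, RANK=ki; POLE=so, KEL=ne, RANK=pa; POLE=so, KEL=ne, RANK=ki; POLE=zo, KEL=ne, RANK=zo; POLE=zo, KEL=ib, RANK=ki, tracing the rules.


cell POLE=zo, KEL=pa, RANK=ki:
underlying: utbo-ndo-bu-tz
1. o -> e, u -> i / F C0 _: no change
2. o -> e, u -> i / F C0 _: no change
3. g -> k, v -> f, z -> s / _ #: fires at position(s) 11: utbondobuts
surface: utbondobuts

cell POLE=so, KEL=ne, RANK=pa:
underlying: utbo-si-tu-o
1. o -> e, u -> i / F C0 _: fires at position(s) 8: utbositio
2. o -> e, u -> i / F C0 _: fires at position(s) 9: utbositie
3. g -> k, v -> f, z -> s / _ #: no change
surface: utbositie

cell POLE=so, KEL=ne, RANK=ki:
underlying: utbo-si-tu-tz
1. o -> e, u -> i / F C0 _: fires at position(s) 8: utbosititz
2. o -> e, u -> i / F C0 _: no change
3. g -> k, v -> f, z -> s / _ #: fires at position(s) 10: utbositits
surface: utbositits

cell POLE=zo, KEL=ne, RANK=zo:
underlying: utbo-si-bu-avu
1. o -> e, u -> i / F C0 _: fires at position(s) 8: utbosibiavu
2. o -> e, u -> i / F C0 _: no change
3. g -> k, v -> f, z -> s / _ #: no change
surface: utbosibiavu

cell POLE=zo, KEL=ib, RANK=ki:
underlying: utbo-kad-bu-tz
1. o -> e, u -> i / F C0 _: no change
2. o -> e, u -> i / F C0 _: no change
3. g -> k, v -> f, z -> s / _ #: fires at position(s) 11: utbokadbuts
surface: utbokadbuts


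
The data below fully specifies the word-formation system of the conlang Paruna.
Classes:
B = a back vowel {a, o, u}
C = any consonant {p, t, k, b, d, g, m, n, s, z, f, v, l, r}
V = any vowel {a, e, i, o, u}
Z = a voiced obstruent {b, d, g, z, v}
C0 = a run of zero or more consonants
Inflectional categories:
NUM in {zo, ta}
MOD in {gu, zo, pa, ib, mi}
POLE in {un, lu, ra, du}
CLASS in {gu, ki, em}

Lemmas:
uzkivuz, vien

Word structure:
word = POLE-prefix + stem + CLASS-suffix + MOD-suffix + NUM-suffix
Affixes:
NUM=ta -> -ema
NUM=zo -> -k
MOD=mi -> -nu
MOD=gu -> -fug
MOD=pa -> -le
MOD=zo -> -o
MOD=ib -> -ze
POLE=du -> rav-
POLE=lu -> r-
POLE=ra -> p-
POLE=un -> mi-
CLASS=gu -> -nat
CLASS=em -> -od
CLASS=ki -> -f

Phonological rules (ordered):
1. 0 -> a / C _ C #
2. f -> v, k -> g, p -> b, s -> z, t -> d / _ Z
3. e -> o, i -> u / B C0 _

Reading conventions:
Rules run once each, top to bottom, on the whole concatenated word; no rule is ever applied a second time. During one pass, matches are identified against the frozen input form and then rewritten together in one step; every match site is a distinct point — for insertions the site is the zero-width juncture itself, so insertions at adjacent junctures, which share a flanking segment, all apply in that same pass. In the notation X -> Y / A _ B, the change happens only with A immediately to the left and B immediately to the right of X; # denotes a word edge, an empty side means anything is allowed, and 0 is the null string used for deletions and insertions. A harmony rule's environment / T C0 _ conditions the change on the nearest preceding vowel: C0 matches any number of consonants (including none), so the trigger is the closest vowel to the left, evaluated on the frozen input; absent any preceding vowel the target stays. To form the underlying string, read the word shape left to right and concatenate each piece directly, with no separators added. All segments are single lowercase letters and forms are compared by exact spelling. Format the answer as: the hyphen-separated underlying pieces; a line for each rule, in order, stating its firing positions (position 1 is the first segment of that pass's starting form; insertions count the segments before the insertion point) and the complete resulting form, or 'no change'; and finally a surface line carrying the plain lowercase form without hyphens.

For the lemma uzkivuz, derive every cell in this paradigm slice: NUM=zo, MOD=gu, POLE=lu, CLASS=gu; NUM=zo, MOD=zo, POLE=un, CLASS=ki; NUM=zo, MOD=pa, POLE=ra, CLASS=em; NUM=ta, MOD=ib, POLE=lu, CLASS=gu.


cell NUM=zo, MOD=gu, POLE=lu, CLASS=gu:
underlying: r-uzkivuz-nat-fug-k
1. 0 -> a / C _ C #: inserts after position(s) 14: ruzkivuznatfugak
2. f -> v, k -> g, p -> b, s -> z, t -> d / _ Z: no change
3. e -> o, i -> u / B C0 _: fires at position(s) 5: ruzkuvuznatfugak
surface: ruzkuvuznatfugak

cell NUM=zo, MOD=zo, POLE=un, CLASS=ki:
underlying: mi-uzkivuz-f-o-k
1. 0 -> a / C _ C #: no change
2. f -> v, k -> g, p -> b, s -> z, t -> d / _ Z: no change
3. e -> o, i -> u / B C0 _: fires at position(s) 6: miuzkuvuzfok
surface: miuzkuvuzfok

cell NUM=zo, MOD=pa, POLE=ra, CLASS=em:
underlying: p-uzkivuz-od-le-k
1. 0 -> a / C _ C #: no change
2. f -> v, k -> g, p -> b, s -> z, t -> d / _ Z: no change
3. e -> o, i -> u / B C0 _: fires at position(s) 5, 12: puzkuvuzodlok
surface: puzkuvuzodlok

cell NUM=ta, MOD=ib, POLE=lu, CLASS=gu:
underlying: r-uzkivuz-nat-ze-ema
1. 0 -> a / C _ C #: no change
2. f -> v, k -> g, p -> b, s -> z, t -> d / _ Z: fires at position(s) 11: ruzkivuznadzeema
3. e -> o, i -> u / B C0 _: fires at position(s) 5, 13: ruzkuvuznadzoema
surface: ruzkuvuznadzoema


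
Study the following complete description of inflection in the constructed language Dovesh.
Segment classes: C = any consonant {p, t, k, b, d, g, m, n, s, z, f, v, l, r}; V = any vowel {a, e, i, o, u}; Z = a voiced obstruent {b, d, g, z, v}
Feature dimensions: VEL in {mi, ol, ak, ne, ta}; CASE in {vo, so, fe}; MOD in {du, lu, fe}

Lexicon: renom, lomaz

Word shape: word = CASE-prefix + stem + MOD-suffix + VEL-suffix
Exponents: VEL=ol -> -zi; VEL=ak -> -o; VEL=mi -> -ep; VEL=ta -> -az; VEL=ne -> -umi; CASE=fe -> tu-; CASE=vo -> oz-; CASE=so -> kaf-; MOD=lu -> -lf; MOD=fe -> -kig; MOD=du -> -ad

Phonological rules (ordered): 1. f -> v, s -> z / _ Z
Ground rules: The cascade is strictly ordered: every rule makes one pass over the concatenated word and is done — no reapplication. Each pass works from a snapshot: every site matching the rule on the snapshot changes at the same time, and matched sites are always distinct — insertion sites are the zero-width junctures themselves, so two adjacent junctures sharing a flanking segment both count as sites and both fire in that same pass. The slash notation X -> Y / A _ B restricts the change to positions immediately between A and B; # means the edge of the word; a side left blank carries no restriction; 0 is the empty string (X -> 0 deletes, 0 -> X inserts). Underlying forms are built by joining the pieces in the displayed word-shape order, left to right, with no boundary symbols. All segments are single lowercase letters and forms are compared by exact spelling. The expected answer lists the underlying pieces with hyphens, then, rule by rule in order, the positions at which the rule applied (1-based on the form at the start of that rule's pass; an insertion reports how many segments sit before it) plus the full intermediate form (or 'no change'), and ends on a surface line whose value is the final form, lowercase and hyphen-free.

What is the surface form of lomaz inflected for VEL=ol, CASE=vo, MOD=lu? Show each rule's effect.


underlying: oz-lomaz-lf-zi
1. f -> v, s -> z / _ Z: fires at position(s) 9: ozlomazlvzi
surface: ozlomazlvzi


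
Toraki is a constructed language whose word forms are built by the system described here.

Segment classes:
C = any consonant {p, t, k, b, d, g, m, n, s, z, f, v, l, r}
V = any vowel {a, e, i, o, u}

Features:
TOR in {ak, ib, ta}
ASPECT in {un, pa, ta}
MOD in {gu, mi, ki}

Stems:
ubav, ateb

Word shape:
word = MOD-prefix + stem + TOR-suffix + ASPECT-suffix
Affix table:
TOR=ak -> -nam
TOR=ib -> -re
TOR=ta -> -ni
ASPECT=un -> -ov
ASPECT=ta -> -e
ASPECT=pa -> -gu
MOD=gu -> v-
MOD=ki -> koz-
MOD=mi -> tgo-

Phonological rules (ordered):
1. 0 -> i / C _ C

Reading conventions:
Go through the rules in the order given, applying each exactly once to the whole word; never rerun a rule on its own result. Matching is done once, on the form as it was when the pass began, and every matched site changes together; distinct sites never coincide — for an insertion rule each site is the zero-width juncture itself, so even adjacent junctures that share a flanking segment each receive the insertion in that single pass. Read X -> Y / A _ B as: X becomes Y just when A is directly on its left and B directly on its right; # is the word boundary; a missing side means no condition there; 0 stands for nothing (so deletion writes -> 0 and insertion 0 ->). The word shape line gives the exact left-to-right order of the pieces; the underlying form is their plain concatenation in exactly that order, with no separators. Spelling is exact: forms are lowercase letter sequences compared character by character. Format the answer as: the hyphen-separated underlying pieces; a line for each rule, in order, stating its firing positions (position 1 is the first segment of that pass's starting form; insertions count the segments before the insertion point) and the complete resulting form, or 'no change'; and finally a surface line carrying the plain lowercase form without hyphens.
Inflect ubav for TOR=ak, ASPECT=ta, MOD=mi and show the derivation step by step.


underlying: tgo-ubav-nam-e
1. 0 -> i / C _ C: inserts after position(s) 1, 7: tigoubaviname
surface: tigoubaviname


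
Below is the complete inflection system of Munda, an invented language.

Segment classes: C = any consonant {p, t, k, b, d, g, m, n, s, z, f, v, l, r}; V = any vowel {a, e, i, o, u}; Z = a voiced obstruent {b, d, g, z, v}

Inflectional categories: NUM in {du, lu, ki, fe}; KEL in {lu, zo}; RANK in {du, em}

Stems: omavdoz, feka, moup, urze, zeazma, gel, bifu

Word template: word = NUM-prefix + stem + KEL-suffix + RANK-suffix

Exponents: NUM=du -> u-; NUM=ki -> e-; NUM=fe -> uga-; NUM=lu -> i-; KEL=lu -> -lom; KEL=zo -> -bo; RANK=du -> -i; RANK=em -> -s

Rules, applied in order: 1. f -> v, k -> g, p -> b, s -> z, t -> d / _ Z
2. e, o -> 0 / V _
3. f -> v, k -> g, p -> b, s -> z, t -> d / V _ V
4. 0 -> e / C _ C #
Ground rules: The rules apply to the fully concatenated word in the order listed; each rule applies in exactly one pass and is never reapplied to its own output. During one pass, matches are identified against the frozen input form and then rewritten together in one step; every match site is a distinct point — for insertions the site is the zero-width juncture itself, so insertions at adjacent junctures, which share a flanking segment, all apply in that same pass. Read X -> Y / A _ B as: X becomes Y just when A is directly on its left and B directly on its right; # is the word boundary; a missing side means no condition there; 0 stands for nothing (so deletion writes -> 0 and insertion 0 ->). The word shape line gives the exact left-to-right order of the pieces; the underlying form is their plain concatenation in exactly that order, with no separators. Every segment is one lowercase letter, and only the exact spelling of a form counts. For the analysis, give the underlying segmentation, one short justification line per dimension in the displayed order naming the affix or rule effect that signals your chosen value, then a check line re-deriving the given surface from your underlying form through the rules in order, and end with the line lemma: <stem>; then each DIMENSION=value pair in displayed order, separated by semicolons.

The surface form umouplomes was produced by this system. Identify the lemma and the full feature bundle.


underlying: u-moup-lom-s
NUM=du - signalled by the affix u-
KEL=lu - signalled by the affix -lom
RANK=em - signalled by the affix -s
check: umouploms -> umouploms -> umouploms -> umouploms -> umouplomes
lemma: moup; NUM=du; KEL=lu; RANK=em


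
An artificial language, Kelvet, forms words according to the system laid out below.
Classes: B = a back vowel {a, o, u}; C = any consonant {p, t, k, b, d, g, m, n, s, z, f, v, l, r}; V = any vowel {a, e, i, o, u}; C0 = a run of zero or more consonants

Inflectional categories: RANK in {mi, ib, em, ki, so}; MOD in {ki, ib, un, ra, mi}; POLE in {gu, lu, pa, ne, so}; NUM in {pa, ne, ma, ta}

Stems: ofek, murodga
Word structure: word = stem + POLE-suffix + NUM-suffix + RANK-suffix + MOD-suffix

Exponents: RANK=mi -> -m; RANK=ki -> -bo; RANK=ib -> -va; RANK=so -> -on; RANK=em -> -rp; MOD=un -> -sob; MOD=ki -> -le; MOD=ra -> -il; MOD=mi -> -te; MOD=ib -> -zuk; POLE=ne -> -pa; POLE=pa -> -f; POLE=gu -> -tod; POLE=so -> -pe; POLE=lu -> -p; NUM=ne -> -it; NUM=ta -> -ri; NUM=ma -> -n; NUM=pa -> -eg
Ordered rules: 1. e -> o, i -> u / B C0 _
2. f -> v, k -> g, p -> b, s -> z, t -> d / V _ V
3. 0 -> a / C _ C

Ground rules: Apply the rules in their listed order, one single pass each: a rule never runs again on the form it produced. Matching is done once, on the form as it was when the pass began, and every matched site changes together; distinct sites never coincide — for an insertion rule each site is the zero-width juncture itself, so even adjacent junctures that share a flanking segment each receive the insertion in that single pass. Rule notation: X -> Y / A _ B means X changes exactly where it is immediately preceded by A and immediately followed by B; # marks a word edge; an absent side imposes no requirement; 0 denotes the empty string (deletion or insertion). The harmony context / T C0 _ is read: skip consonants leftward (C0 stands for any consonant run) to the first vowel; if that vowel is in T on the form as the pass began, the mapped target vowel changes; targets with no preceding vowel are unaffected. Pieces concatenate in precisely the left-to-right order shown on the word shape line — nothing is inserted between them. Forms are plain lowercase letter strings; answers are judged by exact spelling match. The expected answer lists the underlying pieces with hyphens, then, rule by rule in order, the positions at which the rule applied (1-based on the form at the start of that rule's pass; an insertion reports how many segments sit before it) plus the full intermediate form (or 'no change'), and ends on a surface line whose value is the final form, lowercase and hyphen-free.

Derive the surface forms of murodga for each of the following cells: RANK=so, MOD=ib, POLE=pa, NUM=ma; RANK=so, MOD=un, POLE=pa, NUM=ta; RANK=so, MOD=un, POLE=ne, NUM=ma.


cell RANK=so, MOD=ib, POLE=pa, NUM=ma:
underlying: murodga-f-n-on-zuk
1. e -> o, i -> u / B C0 _: no change
2. f -> v, k -> g, p -> b, s -> z, t -> d / V _ V: no change
3. 0 -> a / C _ C: inserts after position(s) 5, 8, 11: murodagafanonazuk
surface: murodagafanonazuk

cell RANK=so, MOD=un, POLE=pa, NUM=ta:
underlying: murodga-f-ri-on-sob
1. e -> o, i -> u / B C0 _: fires at position(s) 10: murodgafruonsob
2. f -> v, k -> g, p -> b, s -> z, t -> d / V _ V: no change
3. 0 -> a / C _ C: inserts after position(s) 5, 8, 12: murodagafaruonasob
surface: murodagafaruonasob

cell RANK=so, MOD=un, POLE=ne, NUM=ma:
underlying: murodga-pa-n-on-sob
1. e -> o, i -> u / B C0 _: no change
2. f -> v, k -> g, p -> b, s -> z, t -> d / V _ V: fires at position(s) 8: murodgabanonsob
3. 0 -> a / C _ C: inserts after position(s) 5, 12: murodagabanonasob
surface: murodagabanonasob


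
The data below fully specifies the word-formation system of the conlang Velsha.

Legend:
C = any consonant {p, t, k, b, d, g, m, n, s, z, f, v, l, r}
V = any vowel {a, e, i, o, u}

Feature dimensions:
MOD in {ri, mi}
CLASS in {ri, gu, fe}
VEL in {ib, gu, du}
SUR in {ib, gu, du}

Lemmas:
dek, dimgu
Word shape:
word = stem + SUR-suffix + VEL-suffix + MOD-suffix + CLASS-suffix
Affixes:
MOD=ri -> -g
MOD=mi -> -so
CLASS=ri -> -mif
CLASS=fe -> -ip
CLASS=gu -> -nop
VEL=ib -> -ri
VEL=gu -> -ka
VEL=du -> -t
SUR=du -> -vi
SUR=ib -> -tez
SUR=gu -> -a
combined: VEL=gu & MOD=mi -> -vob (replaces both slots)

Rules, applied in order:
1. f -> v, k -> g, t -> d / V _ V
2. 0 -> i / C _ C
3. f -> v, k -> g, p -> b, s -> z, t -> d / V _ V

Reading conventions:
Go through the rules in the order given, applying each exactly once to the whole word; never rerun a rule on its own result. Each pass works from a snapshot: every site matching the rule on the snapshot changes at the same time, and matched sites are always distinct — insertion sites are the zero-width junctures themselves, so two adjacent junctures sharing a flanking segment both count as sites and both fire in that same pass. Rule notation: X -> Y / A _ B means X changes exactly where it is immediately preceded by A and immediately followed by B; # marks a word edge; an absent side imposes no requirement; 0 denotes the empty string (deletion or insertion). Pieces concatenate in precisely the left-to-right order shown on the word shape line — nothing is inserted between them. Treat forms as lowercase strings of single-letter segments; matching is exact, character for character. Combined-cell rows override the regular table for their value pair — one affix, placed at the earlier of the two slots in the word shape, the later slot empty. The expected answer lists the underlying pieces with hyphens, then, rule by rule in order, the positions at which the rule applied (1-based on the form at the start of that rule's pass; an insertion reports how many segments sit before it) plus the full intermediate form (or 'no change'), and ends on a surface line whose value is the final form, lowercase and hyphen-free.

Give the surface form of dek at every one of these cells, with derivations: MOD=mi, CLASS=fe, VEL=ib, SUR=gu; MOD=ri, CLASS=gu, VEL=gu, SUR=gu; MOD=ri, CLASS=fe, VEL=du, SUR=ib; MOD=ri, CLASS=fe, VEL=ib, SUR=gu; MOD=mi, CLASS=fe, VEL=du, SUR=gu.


cell MOD=mi, CLASS=fe, VEL=ib, SUR=gu:
underlying: dek-a-ri-so-ip
1. f -> v, k -> g, t -> d / V _ V: fires at position(s) 3: degarisoip
2. 0 -> i / C _ C: no change
3. f -> v, k -> g, p -> b, s -> z, t -> d / V _ V: fires at position(s) 7: degarizoip
surface: degarizoip

cell MOD=ri, CLASS=gu, VEL=gu, SUR=gu:
underlying: dek-a-ka-g-nop
1. f -> v, k -> g, t -> d / V _ V: fires at position(s) 3, 5: degagagnop
2. 0 -> i / C _ C: inserts after position(s) 7: degagaginop
3. f -> v, k -> g, p -> b, s -> z, t -> d / V _ V: no change
surface: degagaginop

cell MOD=ri, CLASS=fe, VEL=du, SUR=ib:
underlying: dek-tez-t-g-ip
1. f -> v, k -> g, t -> d / V _ V: no change
2. 0 -> i / C _ C: inserts after position(s) 3, 6, 7: dekitezitigip
3. f -> v, k -> g, p -> b, s -> z, t -> d / V _ V: fires at position(s) 3, 5, 9: degidezidigip
surface: degidezidigip

cell MOD=ri, CLASS=fe, VEL=ib, SUR=gu:
underlying: dek-a-ri-g-ip
1. f -> v, k -> g, t -> d / V _ V: fires at position(s) 3: degarigip
2. 0 -> i / C _ C: no change
3. f -> v, k -> g, p -> b, s -> z, t -> d / V _ V: no change
surface: degarigip

cell MOD=mi, CLASS=fe, VEL=du, SUR=gu:
underlying: dek-a-t-so-ip
1. f -> v, k -> g, t -> d / V _ V: fires at position(s) 3: degatsoip
2. 0 -> i / C _ C: inserts after position(s) 5: degatisoip
3. f -> v, k -> g, p -> b, s -> z, t -> d / V _ V: fires at position(s) 5, 7: degadizoip
surface: degadizoip


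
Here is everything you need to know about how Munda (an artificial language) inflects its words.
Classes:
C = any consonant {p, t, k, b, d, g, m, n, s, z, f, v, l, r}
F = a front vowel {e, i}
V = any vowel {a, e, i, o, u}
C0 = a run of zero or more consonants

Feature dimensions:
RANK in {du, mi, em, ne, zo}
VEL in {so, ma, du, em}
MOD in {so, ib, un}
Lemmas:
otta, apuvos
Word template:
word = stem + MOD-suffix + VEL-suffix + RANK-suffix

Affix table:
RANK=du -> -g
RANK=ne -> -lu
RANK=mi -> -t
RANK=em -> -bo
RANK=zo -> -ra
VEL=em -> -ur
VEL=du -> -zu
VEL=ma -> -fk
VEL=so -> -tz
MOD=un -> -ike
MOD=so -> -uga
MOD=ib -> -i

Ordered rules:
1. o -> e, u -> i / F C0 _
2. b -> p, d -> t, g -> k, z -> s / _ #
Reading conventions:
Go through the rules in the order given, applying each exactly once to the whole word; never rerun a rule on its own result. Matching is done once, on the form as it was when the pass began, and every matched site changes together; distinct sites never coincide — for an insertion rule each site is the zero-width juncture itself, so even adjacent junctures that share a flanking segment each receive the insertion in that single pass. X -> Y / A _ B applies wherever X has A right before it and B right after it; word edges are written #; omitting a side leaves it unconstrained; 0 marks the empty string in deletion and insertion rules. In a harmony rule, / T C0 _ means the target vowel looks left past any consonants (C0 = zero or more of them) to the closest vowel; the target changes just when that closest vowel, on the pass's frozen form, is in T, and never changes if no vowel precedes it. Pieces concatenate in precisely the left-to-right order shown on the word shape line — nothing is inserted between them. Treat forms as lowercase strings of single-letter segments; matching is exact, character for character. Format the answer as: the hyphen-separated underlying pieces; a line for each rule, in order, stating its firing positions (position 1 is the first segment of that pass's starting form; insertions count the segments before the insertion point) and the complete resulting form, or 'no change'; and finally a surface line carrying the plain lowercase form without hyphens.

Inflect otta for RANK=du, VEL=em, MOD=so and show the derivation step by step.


underlying: otta-uga-ur-g
1. o -> e, u -> i / F C0 _: no change
2. b -> p, d -> t, g -> k, z -> s / _ #: fires at position(s) 10: ottaugaurk
surface: ottaugaurk


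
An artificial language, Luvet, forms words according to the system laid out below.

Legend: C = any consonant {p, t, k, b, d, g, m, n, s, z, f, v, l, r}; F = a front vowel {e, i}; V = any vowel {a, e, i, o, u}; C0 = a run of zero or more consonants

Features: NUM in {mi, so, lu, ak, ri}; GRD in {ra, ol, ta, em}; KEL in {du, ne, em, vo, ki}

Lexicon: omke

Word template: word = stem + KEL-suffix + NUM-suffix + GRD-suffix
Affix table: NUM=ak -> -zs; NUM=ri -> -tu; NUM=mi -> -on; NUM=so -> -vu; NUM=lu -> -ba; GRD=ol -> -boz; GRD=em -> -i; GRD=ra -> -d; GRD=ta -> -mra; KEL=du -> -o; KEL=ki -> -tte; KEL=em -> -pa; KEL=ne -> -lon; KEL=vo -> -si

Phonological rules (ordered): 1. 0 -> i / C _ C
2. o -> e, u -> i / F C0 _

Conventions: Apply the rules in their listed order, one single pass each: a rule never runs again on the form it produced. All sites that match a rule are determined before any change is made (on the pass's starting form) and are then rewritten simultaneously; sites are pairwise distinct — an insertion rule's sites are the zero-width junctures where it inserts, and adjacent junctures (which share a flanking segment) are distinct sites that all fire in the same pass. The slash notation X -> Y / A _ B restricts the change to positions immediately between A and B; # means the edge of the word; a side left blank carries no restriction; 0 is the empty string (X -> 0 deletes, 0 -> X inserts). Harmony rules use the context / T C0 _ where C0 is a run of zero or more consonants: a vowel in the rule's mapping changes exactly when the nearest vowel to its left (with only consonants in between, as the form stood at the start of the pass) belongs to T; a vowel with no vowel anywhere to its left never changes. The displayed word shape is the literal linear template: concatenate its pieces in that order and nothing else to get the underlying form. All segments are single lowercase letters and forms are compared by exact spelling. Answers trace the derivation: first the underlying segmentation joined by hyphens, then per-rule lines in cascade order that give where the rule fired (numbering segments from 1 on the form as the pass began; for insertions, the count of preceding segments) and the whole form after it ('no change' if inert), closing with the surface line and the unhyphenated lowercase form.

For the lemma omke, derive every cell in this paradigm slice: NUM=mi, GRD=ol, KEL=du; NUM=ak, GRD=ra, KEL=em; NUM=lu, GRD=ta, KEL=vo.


cell NUM=mi, GRD=ol, KEL=du:
underlying: omke-o-on-boz
1. 0 -> i / C _ C: inserts after position(s) 2, 7: omikeooniboz
2. o -> e, u -> i / F C0 _: fires at position(s) 6, 11: omikeeonibez
surface: omikeeonibez

cell NUM=ak, GRD=ra, KEL=em:
underlying: omke-pa-zs-d
1. 0 -> i / C _ C: inserts after position(s) 2, 7, 8: omikepazisid
2. o -> e, u -> i / F C0 _: no change
surface: omikepazisid

cell NUM=lu, GRD=ta, KEL=vo:
underlying: omke-si-ba-mra
1. 0 -> i / C _ C: inserts after position(s) 2, 9: omikesibamira
2. o -> e, u -> i / F C0 _: no change
surface: omikesibamira
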